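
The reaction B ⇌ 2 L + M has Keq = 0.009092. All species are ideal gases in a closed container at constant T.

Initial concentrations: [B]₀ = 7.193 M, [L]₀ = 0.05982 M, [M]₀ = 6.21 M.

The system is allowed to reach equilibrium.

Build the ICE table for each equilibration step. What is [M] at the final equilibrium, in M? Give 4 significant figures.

[M]_eq = 6.231 M

Q₀ = 0.003089 vs Keq = 0.009092 ⇒ Q<K, forward
Step 1:
                  B         L         M
  I           7.193   0.05982      6.21
  C        -0.02124   0.04248   0.02124
  E           7.172    0.1023     6.231
  solve Keq expr → x = 0.02124; check Q = 0.009092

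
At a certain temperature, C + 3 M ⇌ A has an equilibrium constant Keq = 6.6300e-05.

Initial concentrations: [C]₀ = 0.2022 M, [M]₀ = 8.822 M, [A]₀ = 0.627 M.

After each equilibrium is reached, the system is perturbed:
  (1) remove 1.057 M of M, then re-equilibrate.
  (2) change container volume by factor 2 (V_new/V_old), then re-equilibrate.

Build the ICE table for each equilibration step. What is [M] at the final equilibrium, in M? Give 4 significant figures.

[M]_eq = 4.814 M

Q₀ = 0.004516 vs Keq = 6.6300e-05 ⇒ Q>K, reverse
Step 1:
                  C         M         A
  Initial    0.2022     8.822     0.627
  Change     0.5675     1.703   -0.5675
  Equil      0.7697     10.52   0.05949
  solve Keq expr → x = -0.5675; check Q = 6.6300e-05
Then remove 1.057 M of M.
Step 2:
                  C         M         A
  Initial    0.7697     9.468   0.05949
  Change    0.01473    0.0442  -0.01473
  Equil      0.7844     9.512   0.04476
  solve Keq expr → x = -0.01473; check Q = 6.6300e-05
Then change container volume by factor 2 (V_new/V_old).
Step 3:
                  C         M         A
  Initial    0.3922     4.756   0.02238
  Change    0.01933     0.058  -0.01933
  Equil      0.4116     4.814  0.003044
  solve Keq expr → x = -0.01933; check Q = 6.6300e-05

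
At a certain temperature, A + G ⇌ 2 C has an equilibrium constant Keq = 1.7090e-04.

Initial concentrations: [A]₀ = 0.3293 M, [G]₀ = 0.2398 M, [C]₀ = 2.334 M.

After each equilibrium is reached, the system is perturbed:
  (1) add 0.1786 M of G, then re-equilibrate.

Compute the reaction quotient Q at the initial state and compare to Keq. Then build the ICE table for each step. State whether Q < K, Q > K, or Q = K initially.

Q₀ = 68.99 vs Keq = 1.7090e-04 ⇒ Q>K, reverse
Step 1:
                   A          G          C
  init        0.3293     0.2398      2.334
  Δ            1.158      1.158     -2.315
  eq           1.487      1.397    0.01884
  solve Keq expr → x = -1.158; check Q = 1.7090e-04
Then add 0.1786 M of G.
Step 2:
                   A          G          C
  init         1.487      1.576    0.01884
  Δ       -5.8021e-04 -5.8021e-04    0.00116
  eq           1.486      1.575       0.02
  solve Keq expr → x = 5.8021e-04; check Q = 1.7090e-04

Q₀ = 68.99; Q > K (proceeds reverse)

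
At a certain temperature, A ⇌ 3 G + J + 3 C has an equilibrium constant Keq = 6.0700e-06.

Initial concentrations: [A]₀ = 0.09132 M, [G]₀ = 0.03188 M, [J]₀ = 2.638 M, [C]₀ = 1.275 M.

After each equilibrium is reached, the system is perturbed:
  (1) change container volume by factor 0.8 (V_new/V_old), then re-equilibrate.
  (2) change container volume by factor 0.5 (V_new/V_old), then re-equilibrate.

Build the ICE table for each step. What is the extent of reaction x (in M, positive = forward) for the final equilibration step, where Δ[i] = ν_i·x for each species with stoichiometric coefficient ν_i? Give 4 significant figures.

x = -0.001972 M

Q₀ = 0.00194 vs Keq = 6.0700e-06 ⇒ Q>K, reverse
Step 1:
                   A          G          J          C
  I          0.09132    0.03188      2.638      1.275
  C         0.008986   -0.02696  -0.008986   -0.02696
  E           0.1003   0.004921      2.629      1.248
  solve Keq expr → x = -0.008986; check Q = 6.0700e-06
Then change container volume by factor 0.8 (V_new/V_old).
Step 2:
                   A          G          J          C
  I           0.1254   0.006151      3.286       1.56
  C       7.3357e-04  -0.002201 -7.3357e-04  -0.002201
  E           0.1261    0.00395      3.286      1.558
  solve Keq expr → x = -7.3357e-04; check Q = 6.0700e-06
Then change container volume by factor 0.5 (V_new/V_old).
Step 3:
                   A          G          J          C
  I           0.2522     0.0079      6.571      3.116
  C         0.001972  -0.005916  -0.001972  -0.005916
  E           0.2542   0.001984      6.569       3.11
  solve Keq expr → x = -0.001972; check Q = 6.0700e-06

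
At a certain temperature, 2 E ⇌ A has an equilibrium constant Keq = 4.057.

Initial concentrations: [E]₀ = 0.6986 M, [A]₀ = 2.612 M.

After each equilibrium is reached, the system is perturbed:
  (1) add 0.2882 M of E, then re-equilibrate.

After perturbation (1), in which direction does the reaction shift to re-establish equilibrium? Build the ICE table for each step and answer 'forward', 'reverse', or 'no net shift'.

Q₀ = 5.352 vs Keq = 4.057 ⇒ Q>K, reverse
Step 1:
                   E          A
  init        0.6986      2.612
  Δ          0.09635   -0.04818
  eq           0.795      2.564
  solve Keq expr → x = -0.04818; check Q = 4.057
Then add 0.2882 M of E.
Step 2:
                   E          A
  init         1.083      2.564
  Δ          -0.2677     0.1339
  eq          0.8154      2.698
  solve Keq expr → x = 0.1339; check Q = 4.057

Direction: forward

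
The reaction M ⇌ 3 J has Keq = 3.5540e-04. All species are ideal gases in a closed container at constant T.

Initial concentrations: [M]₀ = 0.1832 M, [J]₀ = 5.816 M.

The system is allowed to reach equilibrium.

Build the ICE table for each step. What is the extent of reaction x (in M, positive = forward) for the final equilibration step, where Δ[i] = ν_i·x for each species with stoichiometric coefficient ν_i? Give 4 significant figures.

Q₀ = 1074 vs Keq = 3.5540e-04 ⇒ Q>K, reverse
Step 1:
                  M         J
  init       0.1832     5.816
  Δ           1.908    -5.725
  eq          2.092   0.09059
  solve Keq expr → x = -1.908; check Q = 3.5540e-04

x = -1.908 M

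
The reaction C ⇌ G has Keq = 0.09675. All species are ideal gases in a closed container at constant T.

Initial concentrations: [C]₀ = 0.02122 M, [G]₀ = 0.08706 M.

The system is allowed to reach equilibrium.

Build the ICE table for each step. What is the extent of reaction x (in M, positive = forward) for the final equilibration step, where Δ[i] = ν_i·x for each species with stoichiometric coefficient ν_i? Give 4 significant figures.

Q₀ = 4.103 vs Keq = 0.09675 ⇒ Q>K, reverse
Step 1:
                   C          G
  I          0.02122    0.08706
  C          0.07751   -0.07751
  E          0.09873   0.009552
  solve Keq expr → x = -0.07751; check Q = 0.09675

x = -0.07751 M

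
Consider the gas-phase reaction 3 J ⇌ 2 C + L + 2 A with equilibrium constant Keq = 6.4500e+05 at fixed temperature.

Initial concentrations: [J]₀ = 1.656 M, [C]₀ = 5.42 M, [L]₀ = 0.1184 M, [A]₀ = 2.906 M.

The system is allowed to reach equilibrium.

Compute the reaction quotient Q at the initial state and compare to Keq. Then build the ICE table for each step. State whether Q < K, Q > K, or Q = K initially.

Q₀ = 6.468; Q < K (proceeds forward)

Q₀ = 6.468 vs Keq = 6.4500e+05 ⇒ Q<K, forward
Step 1:
                   J          C          L          A
  init         1.656       5.42     0.1184      2.906
  Δ           -1.569      1.046     0.5231      1.046
  eq         0.08661      6.466     0.6415      3.952
  solve Keq expr → x = 0.5231; check Q = 6.4500e+05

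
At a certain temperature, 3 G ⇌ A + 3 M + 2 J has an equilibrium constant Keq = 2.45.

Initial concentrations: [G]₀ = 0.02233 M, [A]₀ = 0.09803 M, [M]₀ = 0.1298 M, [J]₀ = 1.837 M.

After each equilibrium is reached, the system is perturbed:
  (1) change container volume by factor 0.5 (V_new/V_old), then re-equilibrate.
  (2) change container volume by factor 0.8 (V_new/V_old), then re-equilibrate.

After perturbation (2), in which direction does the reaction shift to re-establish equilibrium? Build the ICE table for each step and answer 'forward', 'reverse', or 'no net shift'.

Q₀ = 64.97 vs Keq = 2.45 ⇒ Q>K, reverse
Step 1:
                   G          A          M          J
  Initial    0.02233    0.09803     0.1298      1.837
  Change      0.0279  -0.009299    -0.0279    -0.0186
  Equil      0.05023    0.08873     0.1019      1.818
  solve Keq expr → x = -0.009299; check Q = 2.45
Then change container volume by factor 0.5 (V_new/V_old).
Step 2:
                   G          A          M          J
  Initial     0.1005     0.1775     0.2038      3.637
  Change     0.04776   -0.01592   -0.04776   -0.03184
  Equil       0.1482     0.1615      0.156      3.605
  solve Keq expr → x = -0.01592; check Q = 2.45
Then change container volume by factor 0.8 (V_new/V_old).
Step 3:
                   G          A          M          J
  Initial     0.1853     0.2019     0.1951      4.506
  Change     0.01994  -0.006645   -0.01994   -0.01329
  Equil       0.2052     0.1953     0.1751      4.493
  solve Keq expr → x = -0.006645; check Q = 2.45

Direction: reverse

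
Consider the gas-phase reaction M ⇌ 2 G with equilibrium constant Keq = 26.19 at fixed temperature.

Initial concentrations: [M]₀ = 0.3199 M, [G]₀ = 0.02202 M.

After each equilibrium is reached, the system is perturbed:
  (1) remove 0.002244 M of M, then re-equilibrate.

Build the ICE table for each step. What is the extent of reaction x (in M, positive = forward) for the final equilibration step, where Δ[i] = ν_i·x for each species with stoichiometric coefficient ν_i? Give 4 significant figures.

Q₀ = 0.001516 vs Keq = 26.19 ⇒ Q<K, forward
Step 1:
                  M         G
  Initial    0.3199   0.02202
  Change    -0.3047    0.6094
  Equil     0.01522    0.6314
  solve Keq expr → x = 0.3047; check Q = 26.19
Then remove 0.002244 M of M.
Step 2:
                  M         G
  Initial   0.01298    0.6314
  Change   0.002047 -0.004094
  Equil     0.01502    0.6273
  solve Keq expr → x = -0.002047; check Q = 26.19

x = -0.002047 M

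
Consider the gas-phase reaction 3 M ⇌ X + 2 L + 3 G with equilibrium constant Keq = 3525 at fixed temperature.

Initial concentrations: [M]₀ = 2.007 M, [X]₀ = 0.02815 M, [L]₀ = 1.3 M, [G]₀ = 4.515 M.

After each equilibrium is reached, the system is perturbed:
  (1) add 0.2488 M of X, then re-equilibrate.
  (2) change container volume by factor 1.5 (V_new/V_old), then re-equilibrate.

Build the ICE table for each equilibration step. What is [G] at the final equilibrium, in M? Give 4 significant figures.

[G]_eq = 4.057 M

Q₀ = 0.5416 vs Keq = 3525 ⇒ Q<K, forward
Step 1:
                    M           X           L           G
  init          2.007     0.02815         1.3       4.515
  Δ            -1.462      0.4874      0.9748       1.462
  eq           0.5447      0.5156       2.275       5.977
  solve Keq expr → x = 0.4874; check Q = 3525
Then add 0.2488 M of X.
Step 2:
                    M           X           L           G
  init         0.5447      0.7644       2.275       5.977
  Δ           0.05817    -0.01939    -0.03878    -0.05817
  eq           0.6029       0.745       2.236       5.919
  solve Keq expr → x = -0.01939; check Q = 3525
Then change container volume by factor 1.5 (V_new/V_old).
Step 3:
                    M           X           L           G
  init         0.4019      0.4967       1.491       3.946
  Δ           -0.1106     0.03686     0.07373      0.1106
  eq           0.2913      0.5335       1.564       4.057
  solve Keq expr → x = 0.03686; check Q = 3525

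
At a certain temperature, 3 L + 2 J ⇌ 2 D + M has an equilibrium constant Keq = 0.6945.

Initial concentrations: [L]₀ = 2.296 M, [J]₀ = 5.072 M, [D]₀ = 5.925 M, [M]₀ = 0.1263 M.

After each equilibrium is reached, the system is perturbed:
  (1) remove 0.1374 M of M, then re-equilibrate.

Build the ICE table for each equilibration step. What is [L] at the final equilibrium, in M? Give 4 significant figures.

Q₀ = 0.01424 vs Keq = 0.6945 ⇒ Q<K, forward
Step 1:
                    L           J           D           M
  Initial       2.296       5.072       5.925      0.1263
  Change       -1.106     -0.7375      0.7375      0.3687
  Equil          1.19       4.335       6.662       0.495
  solve Keq expr → x = 0.3687; check Q = 0.6945
Then remove 0.1374 M of M.
Step 2:
                    L           J           D           M
  Initial        1.19       4.335       6.662      0.3576
  Change      -0.0809    -0.05393     0.05393     0.02697
  Equil         1.109       4.281       6.716      0.3846
  solve Keq expr → x = 0.02697; check Q = 0.6945

[L]_eq = 1.109 M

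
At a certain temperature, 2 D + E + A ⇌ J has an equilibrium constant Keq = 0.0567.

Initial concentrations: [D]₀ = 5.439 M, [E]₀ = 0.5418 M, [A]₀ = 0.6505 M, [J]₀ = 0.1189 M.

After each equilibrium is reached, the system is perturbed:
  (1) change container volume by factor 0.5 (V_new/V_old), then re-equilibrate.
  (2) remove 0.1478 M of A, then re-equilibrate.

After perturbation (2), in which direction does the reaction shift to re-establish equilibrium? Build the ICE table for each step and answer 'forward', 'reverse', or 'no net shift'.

Direction: reverse

Q₀ = 0.0114 vs Keq = 0.0567 ⇒ Q<K, forward
Step 1:
                    D           E           A           J
  Initial       5.439      0.5418      0.6505      0.1189
  Change      -0.3195     -0.1597     -0.1597      0.1597
  Equil          5.12      0.3821      0.4908      0.2786
  solve Keq expr → x = 0.1597; check Q = 0.0567
Then change container volume by factor 0.5 (V_new/V_old).
Step 2:
                    D           E           A           J
  Initial       10.24      0.7641      0.9815      0.5573
  Change      -0.8368     -0.4184     -0.4184      0.4184
  Equil         9.402      0.3457      0.5631      0.9757
  solve Keq expr → x = 0.4184; check Q = 0.0567
Then remove 0.1478 M of A.
Step 3:
                    D           E           A           J
  Initial       9.402      0.3457      0.4153      0.9757
  Change      0.09416     0.04708     0.04708    -0.04708
  Equil         9.496      0.3928      0.4624      0.9286
  solve Keq expr → x = -0.04708; check Q = 0.0567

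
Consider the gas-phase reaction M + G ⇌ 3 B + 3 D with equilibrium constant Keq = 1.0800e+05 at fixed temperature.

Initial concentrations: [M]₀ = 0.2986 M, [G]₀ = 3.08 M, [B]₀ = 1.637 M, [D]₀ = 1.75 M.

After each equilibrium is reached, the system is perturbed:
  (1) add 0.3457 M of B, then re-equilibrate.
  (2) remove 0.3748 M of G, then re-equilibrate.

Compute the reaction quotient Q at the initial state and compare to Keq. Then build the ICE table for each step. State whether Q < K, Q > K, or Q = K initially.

Q₀ = 25.56 vs Keq = 1.0800e+05 ⇒ Q<K, forward
Step 1:
                    M           G           B           D
  Initial      0.2986        3.08       1.637        1.75
  Change      -0.2976     -0.2976      0.8928      0.8928
  Equil    9.9455e-04       2.782        2.53       2.643
  solve Keq expr → x = 0.2976; check Q = 1.0800e+05
Then add 0.3457 M of B.
Step 2:
                    M           G           B           D
  Initial  9.9455e-04       2.782       2.876       2.643
  Change   4.6133e-04  4.6133e-04   -0.001384   -0.001384
  Equil      0.001456       2.783       2.874       2.641
  solve Keq expr → x = -4.6133e-04; check Q = 1.0800e+05
Then remove 0.3748 M of G.
Step 3:
                    M           G           B           D
  Initial    0.001456       2.408       2.874       2.641
  Change   2.2398e-04  2.2398e-04 -6.7194e-04 -6.7194e-04
  Equil       0.00168       2.408       2.873       2.641
  solve Keq expr → x = -2.2398e-04; check Q = 1.0800e+05

Q₀ = 25.56; Q < K (proceeds forward)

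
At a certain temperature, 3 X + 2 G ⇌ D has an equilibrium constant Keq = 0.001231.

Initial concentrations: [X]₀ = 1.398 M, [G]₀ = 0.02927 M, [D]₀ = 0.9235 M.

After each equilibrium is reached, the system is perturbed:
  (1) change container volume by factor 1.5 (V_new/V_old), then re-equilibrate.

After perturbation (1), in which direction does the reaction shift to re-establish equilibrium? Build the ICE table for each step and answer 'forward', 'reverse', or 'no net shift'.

Q₀ = 394.5 vs Keq = 0.001231 ⇒ Q>K, reverse
Step 1:
                    X           G           D
  Initial       1.398     0.02927      0.9235
  Change        2.308       1.539     -0.7694
  Equil         3.706       1.568      0.1541
  solve Keq expr → x = -0.7694; check Q = 0.001231
Then change container volume by factor 1.5 (V_new/V_old).
Step 2:
                    X           G           D
  Initial       2.471       1.045      0.1027
  Change       0.2085       0.139    -0.06951
  Equil         2.679       1.184     0.03322
  solve Keq expr → x = -0.06951; check Q = 0.001231

Direction: reverse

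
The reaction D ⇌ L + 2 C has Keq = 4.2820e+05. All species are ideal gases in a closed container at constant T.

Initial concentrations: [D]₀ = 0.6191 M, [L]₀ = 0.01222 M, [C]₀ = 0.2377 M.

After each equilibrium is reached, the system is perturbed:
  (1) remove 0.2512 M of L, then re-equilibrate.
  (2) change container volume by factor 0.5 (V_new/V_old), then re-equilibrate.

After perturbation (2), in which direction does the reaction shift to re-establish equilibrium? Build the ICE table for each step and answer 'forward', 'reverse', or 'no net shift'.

Direction: reverse

Q₀ = 0.001115 vs Keq = 4.2820e+05 ⇒ Q<K, forward
Step 1:
                  D         L         C
  init       0.6191   0.01222    0.2377
  Δ         -0.6191    0.6191     1.238
  eq      3.2115e-06    0.6313     1.476
  solve Keq expr → x = 0.6191; check Q = 4.2820e+05
Then remove 0.2512 M of L.
Step 2:
                  D         L         C
  init    3.2115e-06    0.3801     1.476
  Δ       -1.2778e-06 1.2778e-06 2.5557e-06
  eq      1.9337e-06    0.3801     1.476
  solve Keq expr → x = 1.2778e-06; check Q = 4.2820e+05
Then change container volume by factor 0.5 (V_new/V_old).
Step 3:
                  D         L         C
  init    3.8673e-06    0.7602     2.952
  Δ       1.1602e-05 -1.1602e-05 -2.3203e-05
  eq      1.5469e-05    0.7602     2.952
  solve Keq expr → x = -1.1602e-05; check Q = 4.2820e+05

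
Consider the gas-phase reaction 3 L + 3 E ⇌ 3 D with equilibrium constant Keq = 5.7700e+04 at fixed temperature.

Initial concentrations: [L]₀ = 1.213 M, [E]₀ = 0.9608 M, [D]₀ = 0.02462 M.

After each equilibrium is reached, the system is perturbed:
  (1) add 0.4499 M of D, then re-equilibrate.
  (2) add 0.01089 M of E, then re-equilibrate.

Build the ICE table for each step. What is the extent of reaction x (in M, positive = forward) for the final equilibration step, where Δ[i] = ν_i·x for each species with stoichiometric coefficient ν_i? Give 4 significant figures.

Q₀ = 9.4272e-06 vs Keq = 5.7700e+04 ⇒ Q<K, forward
Step 1:
                  L         E         D
  init        1.213    0.9608   0.02462
  Δ         -0.8881   -0.8881    0.8881
  eq         0.3249    0.0727    0.9127
  solve Keq expr → x = 0.296; check Q = 5.7700e+04
Then add 0.4499 M of D.
Step 2:
                  L         E         D
  init       0.3249    0.0727     1.363
  Δ         0.02591   0.02591  -0.02591
  eq         0.3508   0.09861     1.337
  solve Keq expr → x = -0.008636; check Q = 5.7700e+04
Then add 0.01089 M of E.
Step 3:
                  L         E         D
  init       0.3508    0.1095     1.337
  Δ       -0.007989 -0.007989  0.007989
  eq         0.3428    0.1015     1.345
  solve Keq expr → x = 0.002663; check Q = 5.7700e+04

x = 0.002663 M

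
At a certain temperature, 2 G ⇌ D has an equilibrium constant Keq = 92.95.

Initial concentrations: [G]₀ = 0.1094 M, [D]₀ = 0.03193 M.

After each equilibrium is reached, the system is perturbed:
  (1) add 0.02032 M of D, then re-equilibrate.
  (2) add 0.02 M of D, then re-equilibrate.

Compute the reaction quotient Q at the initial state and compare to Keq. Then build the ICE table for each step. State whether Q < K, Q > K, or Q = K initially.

Q₀ = 2.668 vs Keq = 92.95 ⇒ Q<K, forward
Step 1:
                    G           D
  I            0.1094     0.03193
  C          -0.08144     0.04072
  E           0.02796     0.07265
  solve Keq expr → x = 0.04072; check Q = 92.95
Then add 0.02032 M of D.
Step 2:
                    G           D
  I           0.02796     0.09297
  C           0.00338    -0.00169
  E           0.03134     0.09128
  solve Keq expr → x = -0.00169; check Q = 92.95
Then add 0.02 M of D.
Step 3:
                    G           D
  I           0.03134      0.1113
  C          0.003027   -0.001514
  E           0.03436      0.1098
  solve Keq expr → x = -0.001514; check Q = 92.95

Q₀ = 2.668; Q < K (proceeds forward)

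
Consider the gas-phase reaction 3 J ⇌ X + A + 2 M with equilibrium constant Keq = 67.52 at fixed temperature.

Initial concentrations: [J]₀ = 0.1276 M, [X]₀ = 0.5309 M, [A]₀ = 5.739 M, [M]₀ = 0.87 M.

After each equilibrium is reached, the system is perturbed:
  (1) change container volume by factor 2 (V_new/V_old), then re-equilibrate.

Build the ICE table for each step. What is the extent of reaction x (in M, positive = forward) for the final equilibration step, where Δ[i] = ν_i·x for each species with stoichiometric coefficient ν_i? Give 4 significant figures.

x = 0.008278 M

Q₀ = 1110 vs Keq = 67.52 ⇒ Q>K, reverse
Step 1:
                  J         X         A         M
  init       0.1276    0.5309     5.739      0.87
  Δ          0.1588  -0.05294  -0.05294   -0.1059
  eq         0.2864     0.478     5.686    0.7641
  solve Keq expr → x = -0.05294; check Q = 67.52
Then change container volume by factor 2 (V_new/V_old).
Step 2:
                  J         X         A         M
  init       0.1432     0.239     2.843    0.3821
  Δ        -0.02484  0.008278  0.008278   0.01656
  eq         0.1184    0.2473     2.851    0.3986
  solve Keq expr → x = 0.008278; check Q = 67.52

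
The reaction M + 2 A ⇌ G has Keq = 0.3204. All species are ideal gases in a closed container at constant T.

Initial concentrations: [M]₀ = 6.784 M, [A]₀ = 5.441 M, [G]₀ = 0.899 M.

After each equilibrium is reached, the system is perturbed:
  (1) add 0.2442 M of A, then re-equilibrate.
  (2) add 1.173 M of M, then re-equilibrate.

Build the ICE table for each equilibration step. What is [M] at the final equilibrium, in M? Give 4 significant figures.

[M]_eq = 5.762 M

Q₀ = 0.004476 vs Keq = 0.3204 ⇒ Q<K, forward
Step 1:
                  M         A         G
  I           6.784     5.441     0.899
  C          -2.028    -4.055     2.028
  E           4.756     1.386     2.927
  solve Keq expr → x = 2.028; check Q = 0.3204
Then add 0.2442 M of A.
Step 2:
                  M         A         G
  I           4.756      1.63     2.927
  C         -0.1024   -0.2047    0.1024
  E           4.654     1.425     3.029
  solve Keq expr → x = 0.1024; check Q = 0.3204
Then add 1.173 M of M.
Step 3:
                  M         A         G
  I           5.827     1.425     3.029
  C        -0.06529   -0.1306   0.06529
  E           5.762     1.295     3.094
  solve Keq expr → x = 0.06529; check Q = 0.3204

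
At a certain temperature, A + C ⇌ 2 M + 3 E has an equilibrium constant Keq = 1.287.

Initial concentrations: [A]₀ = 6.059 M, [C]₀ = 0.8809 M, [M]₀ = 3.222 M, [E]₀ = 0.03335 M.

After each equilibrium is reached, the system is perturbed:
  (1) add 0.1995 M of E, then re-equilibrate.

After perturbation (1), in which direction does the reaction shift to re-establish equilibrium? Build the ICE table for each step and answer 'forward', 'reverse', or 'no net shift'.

Direction: reverse

Q₀ = 7.2146e-05 vs Keq = 1.287 ⇒ Q<K, forward
Step 1:
                    A           C           M           E
  I             6.059      0.8809       3.222     0.03335
  C           -0.2268     -0.2268      0.4535      0.6803
  E             5.832      0.6541       3.676      0.7136
  solve Keq expr → x = 0.2268; check Q = 1.287
Then add 0.1995 M of E.
Step 2:
                    A           C           M           E
  I             5.832      0.6541       3.676      0.9131
  C           0.05437     0.05437     -0.1087     -0.1631
  E             5.887      0.7085       3.567        0.75
  solve Keq expr → x = -0.05437; check Q = 1.287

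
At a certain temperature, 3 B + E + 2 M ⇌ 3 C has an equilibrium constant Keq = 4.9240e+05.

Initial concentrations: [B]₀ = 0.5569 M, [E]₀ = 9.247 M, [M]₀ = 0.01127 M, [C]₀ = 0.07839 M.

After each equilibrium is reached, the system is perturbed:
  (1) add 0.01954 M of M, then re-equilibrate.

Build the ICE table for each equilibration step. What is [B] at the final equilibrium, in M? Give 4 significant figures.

Q₀ = 2.375 vs Keq = 4.9240e+05 ⇒ Q<K, forward
Step 1:
                   B          E          M          C
  Initial     0.5569      9.247    0.01127    0.07839
  Change    -0.01685  -0.005618   -0.01124    0.01685
  Equil         0.54      9.241 3.4720e-05    0.09524
  solve Keq expr → x = 0.005618; check Q = 4.9240e+05
Then add 0.01954 M of M.
Step 2:
                   B          E          M          C
  Initial       0.54      9.241    0.01957    0.09524
  Change    -0.02928  -0.009759   -0.01952    0.02928
  Equil       0.5108      9.232 5.6458e-05     0.1245
  solve Keq expr → x = 0.009759; check Q = 4.9240e+05

[B]_eq = 0.5108 M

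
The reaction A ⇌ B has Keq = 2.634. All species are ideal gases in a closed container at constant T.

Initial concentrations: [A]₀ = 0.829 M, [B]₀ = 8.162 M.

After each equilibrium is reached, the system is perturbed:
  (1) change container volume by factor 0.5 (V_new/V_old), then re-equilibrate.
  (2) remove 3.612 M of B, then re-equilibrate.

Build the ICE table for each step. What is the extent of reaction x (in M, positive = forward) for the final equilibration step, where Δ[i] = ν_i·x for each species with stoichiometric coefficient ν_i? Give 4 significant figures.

x = 0.9939 M

Q₀ = 9.846 vs Keq = 2.634 ⇒ Q>K, reverse
Step 1:
                  A         B
  init        0.829     8.162
  Δ           1.645    -1.645
  eq          2.474     6.517
  solve Keq expr → x = -1.645; check Q = 2.634
Then change container volume by factor 0.5 (V_new/V_old).
Step 2:
                  A         B
  init        4.948     13.03
  Δ               0         0
  eq          4.948     13.03
  solve Keq expr → x = 0; check Q = 2.634
Then remove 3.612 M of B.
Step 3:
                  A         B
  init        4.948     9.422
  Δ         -0.9939    0.9939
  eq          3.954     10.42
  solve Keq expr → x = 0.9939; check Q = 2.634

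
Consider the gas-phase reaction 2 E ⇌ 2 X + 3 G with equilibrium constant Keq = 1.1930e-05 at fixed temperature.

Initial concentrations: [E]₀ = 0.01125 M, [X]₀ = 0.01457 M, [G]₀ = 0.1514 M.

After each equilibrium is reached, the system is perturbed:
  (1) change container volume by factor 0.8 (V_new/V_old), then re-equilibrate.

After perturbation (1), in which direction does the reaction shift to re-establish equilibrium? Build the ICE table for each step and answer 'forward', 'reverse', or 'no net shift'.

Q₀ = 0.005821 vs Keq = 1.1930e-05 ⇒ Q>K, reverse
Step 1:
                  E         X         G
  I         0.01125   0.01457    0.1514
  C         0.01284  -0.01284  -0.01926
  E         0.02409  0.001732    0.1321
  solve Keq expr → x = -0.006419; check Q = 1.1930e-05
Then change container volume by factor 0.8 (V_new/V_old).
Step 2:
                  E         X         G
  I         0.03011  0.002165    0.1652
  C       5.7391e-04 -5.7391e-04 -8.6087e-04
  E         0.03068  0.001591    0.1643
  solve Keq expr → x = -2.8696e-04; check Q = 1.1930e-05

Direction: reverse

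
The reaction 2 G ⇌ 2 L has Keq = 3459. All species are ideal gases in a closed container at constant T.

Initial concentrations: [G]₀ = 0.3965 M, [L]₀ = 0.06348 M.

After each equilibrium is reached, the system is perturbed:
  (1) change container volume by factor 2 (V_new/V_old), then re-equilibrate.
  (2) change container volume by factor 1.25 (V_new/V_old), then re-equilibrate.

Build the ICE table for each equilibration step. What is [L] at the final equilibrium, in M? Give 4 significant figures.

Q₀ = 0.02563 vs Keq = 3459 ⇒ Q<K, forward
Step 1:
                    G           L
  init         0.3965     0.06348
  Δ           -0.3888      0.3888
  eq          0.00769      0.4523
  solve Keq expr → x = 0.1944; check Q = 3459
Then change container volume by factor 2 (V_new/V_old).
Step 2:
                    G           L
  init       0.003845      0.2261
  Δ                 0           0
  eq         0.003845      0.2261
  solve Keq expr → x = 0; check Q = 3459
Then change container volume by factor 1.25 (V_new/V_old).
Step 3:
                    G           L
  init       0.003076      0.1809
  Δ                 0           0
  eq         0.003076      0.1809
  solve Keq expr → x = 0; check Q = 3459

[L]_eq = 0.1809 M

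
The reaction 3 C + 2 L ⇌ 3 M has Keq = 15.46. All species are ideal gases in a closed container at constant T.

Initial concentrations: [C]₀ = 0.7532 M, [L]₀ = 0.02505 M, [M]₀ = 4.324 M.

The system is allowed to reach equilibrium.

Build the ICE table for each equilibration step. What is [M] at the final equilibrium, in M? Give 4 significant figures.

Q₀ = 3.0152e+05 vs Keq = 15.46 ⇒ Q>K, reverse
Step 1:
                  C         L         M
  init       0.7532   0.02505     4.324
  Δ          0.9821    0.6547   -0.9821
  eq          1.735    0.6798     3.342
  solve Keq expr → x = -0.3274; check Q = 15.46

[M]_eq = 3.342 M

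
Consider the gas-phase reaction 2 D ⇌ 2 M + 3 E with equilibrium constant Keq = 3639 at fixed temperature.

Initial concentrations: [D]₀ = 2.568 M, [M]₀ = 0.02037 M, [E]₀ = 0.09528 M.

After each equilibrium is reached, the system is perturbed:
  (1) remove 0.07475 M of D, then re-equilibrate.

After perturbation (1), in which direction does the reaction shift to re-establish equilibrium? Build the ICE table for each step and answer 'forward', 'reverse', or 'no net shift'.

Q₀ = 5.4425e-08 vs Keq = 3639 ⇒ Q<K, forward
Step 1:
                   D          M          E
  init         2.568    0.02037    0.09528
  Δ           -2.309      2.309      3.463
  eq          0.2592      2.329      3.558
  solve Keq expr → x = 1.154; check Q = 3639
Then remove 0.07475 M of D.
Step 2:
                   D          M          E
  init        0.1844      2.329      3.558
  Δ          0.05886   -0.05886   -0.08829
  eq          0.2433       2.27       3.47
  solve Keq expr → x = -0.02943; check Q = 3639

Direction: reverse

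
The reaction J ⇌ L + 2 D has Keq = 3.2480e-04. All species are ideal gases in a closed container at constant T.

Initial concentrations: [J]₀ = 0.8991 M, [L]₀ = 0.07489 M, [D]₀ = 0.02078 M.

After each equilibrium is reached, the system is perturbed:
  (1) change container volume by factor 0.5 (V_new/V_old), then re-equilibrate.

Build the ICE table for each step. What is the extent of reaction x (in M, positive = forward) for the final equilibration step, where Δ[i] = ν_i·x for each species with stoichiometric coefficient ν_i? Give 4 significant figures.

x = -0.02548 M

Q₀ = 3.5967e-05 vs Keq = 3.2480e-04 ⇒ Q<K, forward
Step 1:
                  J         L         D
  I          0.8991   0.07489   0.02078
  C        -0.01745   0.01745   0.03491
  E          0.8816   0.09234   0.05569
  solve Keq expr → x = 0.01745; check Q = 3.2480e-04
Then change container volume by factor 0.5 (V_new/V_old).
Step 2:
                  J         L         D
  I           1.763    0.1847    0.1114
  C         0.02548  -0.02548  -0.05096
  E           1.789    0.1592   0.06041
  solve Keq expr → x = -0.02548; check Q = 3.2480e-04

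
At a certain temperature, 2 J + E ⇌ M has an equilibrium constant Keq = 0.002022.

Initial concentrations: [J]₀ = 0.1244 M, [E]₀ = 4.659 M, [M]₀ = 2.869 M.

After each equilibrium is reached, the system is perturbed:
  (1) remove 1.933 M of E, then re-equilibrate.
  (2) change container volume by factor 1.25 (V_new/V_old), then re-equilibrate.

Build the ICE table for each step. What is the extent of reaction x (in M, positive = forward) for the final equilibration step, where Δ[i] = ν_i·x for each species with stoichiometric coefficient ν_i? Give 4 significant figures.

x = -0.07223 M

Q₀ = 39.79 vs Keq = 0.002022 ⇒ Q>K, reverse
Step 1:
                    J           E           M
  init         0.1244       4.659       2.869
  Δ             4.984       2.492      -2.492
  eq            5.108       7.151      0.3772
  solve Keq expr → x = -2.492; check Q = 0.002022
Then remove 1.933 M of E.
Step 2:
                    J           E           M
  init          5.108       5.218      0.3772
  Δ              0.16     0.07998    -0.07998
  eq            5.268       5.298      0.2973
  solve Keq expr → x = -0.07998; check Q = 0.002022
Then change container volume by factor 1.25 (V_new/V_old).
Step 3:
                    J           E           M
  init          4.214       4.238      0.2378
  Δ            0.1445     0.07223    -0.07223
  eq            4.359        4.31      0.1656
  solve Keq expr → x = -0.07223; check Q = 0.002022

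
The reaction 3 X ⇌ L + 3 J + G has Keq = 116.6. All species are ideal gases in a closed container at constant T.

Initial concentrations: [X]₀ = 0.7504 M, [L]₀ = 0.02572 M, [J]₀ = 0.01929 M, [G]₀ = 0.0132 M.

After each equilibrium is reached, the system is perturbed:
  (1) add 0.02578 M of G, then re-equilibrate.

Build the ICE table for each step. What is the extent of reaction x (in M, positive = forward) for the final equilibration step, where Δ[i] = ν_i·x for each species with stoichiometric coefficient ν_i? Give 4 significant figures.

x = -5.7868e-04 M

Q₀ = 5.7672e-09 vs Keq = 116.6 ⇒ Q<K, forward
Step 1:
                    X           L           J           G
  Initial      0.7504     0.02572     0.01929      0.0132
  Change      -0.6925      0.2308      0.6925      0.2308
  Equil       0.05786      0.2566      0.7118       0.244
  solve Keq expr → x = 0.2308; check Q = 116.6
Then add 0.02578 M of G.
Step 2:
                    X           L           J           G
  Initial     0.05786      0.2566      0.7118      0.2698
  Change     0.001736 -5.7868e-04   -0.001736 -5.7868e-04
  Equil       0.05959       0.256      0.7101      0.2692
  solve Keq expr → x = -5.7868e-04; check Q = 116.6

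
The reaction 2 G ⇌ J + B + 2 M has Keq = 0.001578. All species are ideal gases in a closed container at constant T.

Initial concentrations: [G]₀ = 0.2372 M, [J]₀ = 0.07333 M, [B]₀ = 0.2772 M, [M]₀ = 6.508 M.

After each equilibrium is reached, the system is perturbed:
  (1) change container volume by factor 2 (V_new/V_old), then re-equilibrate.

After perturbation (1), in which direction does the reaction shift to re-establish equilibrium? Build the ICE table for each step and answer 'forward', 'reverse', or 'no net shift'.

Q₀ = 15.3 vs Keq = 0.001578 ⇒ Q>K, reverse
Step 1:
                  G         J         B         M
  init       0.2372   0.07333    0.2772     6.508
  Δ          0.1466   -0.0733   -0.0733   -0.1466
  eq         0.3838 2.8171e-05    0.2039     6.361
  solve Keq expr → x = -0.0733; check Q = 0.001578
Then change container volume by factor 2 (V_new/V_old).
Step 2:
                  G         J         B         M
  init       0.1919 1.4086e-05    0.1019     3.181
  Δ       -8.4362e-05 4.2181e-05 4.2181e-05 8.4362e-05
  eq         0.1918 5.6267e-05     0.102     3.181
  solve Keq expr → x = 4.2181e-05; check Q = 0.001578

Direction: forward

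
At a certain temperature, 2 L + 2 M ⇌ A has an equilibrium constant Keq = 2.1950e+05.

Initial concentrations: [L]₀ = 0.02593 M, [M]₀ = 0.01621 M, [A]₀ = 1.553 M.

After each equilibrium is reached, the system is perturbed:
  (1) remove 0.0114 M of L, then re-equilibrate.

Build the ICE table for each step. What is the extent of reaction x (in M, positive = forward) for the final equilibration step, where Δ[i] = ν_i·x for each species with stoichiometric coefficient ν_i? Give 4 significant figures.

Q₀ = 8.7902e+06 vs Keq = 2.1950e+05 ⇒ Q>K, reverse
Step 1:
                    L           M           A
  I           0.02593     0.01621       1.553
  C           0.03061     0.03061     -0.0153
  E           0.05654     0.04682       1.538
  solve Keq expr → x = -0.0153; check Q = 2.1950e+05
Then remove 0.0114 M of L.
Step 2:
                    L           M           A
  I           0.04514     0.04682       1.538
  C          0.005455    0.005455   -0.002727
  E           0.05059     0.05227       1.535
  solve Keq expr → x = -0.002727; check Q = 2.1950e+05

x = -0.002727 M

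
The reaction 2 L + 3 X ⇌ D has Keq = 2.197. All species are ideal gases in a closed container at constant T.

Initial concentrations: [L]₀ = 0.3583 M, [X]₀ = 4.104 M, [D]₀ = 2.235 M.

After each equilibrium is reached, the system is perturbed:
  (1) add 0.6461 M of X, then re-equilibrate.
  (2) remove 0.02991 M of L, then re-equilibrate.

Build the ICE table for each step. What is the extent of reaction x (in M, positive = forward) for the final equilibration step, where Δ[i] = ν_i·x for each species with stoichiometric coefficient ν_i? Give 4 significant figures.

Q₀ = 0.2519 vs Keq = 2.197 ⇒ Q<K, forward
Step 1:
                   L          X          D
  Initial     0.3583      4.104      2.235
  Change     -0.2176    -0.3264     0.1088
  Equil       0.1407      3.778      2.344
  solve Keq expr → x = 0.1088; check Q = 2.197
Then add 0.6461 M of X.
Step 2:
                   L          X          D
  Initial     0.1407      4.424      2.344
  Change    -0.02775   -0.04162    0.01387
  Equil       0.1129      4.382      2.358
  solve Keq expr → x = 0.01387; check Q = 2.197
Then remove 0.02991 M of L.
Step 3:
                   L          X          D
  Initial    0.08302      4.382      2.358
  Change     0.02798    0.04196   -0.01399
  Equil        0.111      4.424      2.344
  solve Keq expr → x = -0.01399; check Q = 2.197

x = -0.01399 M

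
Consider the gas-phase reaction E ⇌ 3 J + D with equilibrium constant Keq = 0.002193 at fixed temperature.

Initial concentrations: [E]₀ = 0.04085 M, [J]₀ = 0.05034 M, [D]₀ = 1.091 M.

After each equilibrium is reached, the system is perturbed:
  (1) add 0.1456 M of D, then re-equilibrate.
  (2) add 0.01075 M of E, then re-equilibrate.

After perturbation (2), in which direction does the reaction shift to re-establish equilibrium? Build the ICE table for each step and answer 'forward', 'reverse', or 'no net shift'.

Q₀ = 0.003407 vs Keq = 0.002193 ⇒ Q>K, reverse
Step 1:
                    E           J           D
  init        0.04085     0.05034       1.091
  Δ          0.002045   -0.006134   -0.002045
  eq          0.04289     0.04421       1.089
  solve Keq expr → x = -0.002045; check Q = 0.002193
Then add 0.1456 M of D.
Step 2:
                    E           J           D
  init        0.04289     0.04421       1.235
  Δ        5.4229e-04   -0.001627 -5.4229e-04
  eq          0.04344     0.04258       1.234
  solve Keq expr → x = -5.4229e-04; check Q = 0.002193
Then add 0.01075 M of E.
Step 3:
                    E           J           D
  init        0.05419     0.04258       1.234
  Δ       -9.8818e-04    0.002965  9.8818e-04
  eq           0.0532     0.04554       1.235
  solve Keq expr → x = 9.8818e-04; check Q = 0.002193

Direction: forward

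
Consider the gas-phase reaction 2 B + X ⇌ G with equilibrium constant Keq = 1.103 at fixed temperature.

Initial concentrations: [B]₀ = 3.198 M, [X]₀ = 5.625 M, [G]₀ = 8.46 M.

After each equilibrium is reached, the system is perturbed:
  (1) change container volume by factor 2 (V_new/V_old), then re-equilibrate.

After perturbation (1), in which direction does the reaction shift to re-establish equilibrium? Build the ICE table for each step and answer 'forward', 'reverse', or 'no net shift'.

Q₀ = 0.1471 vs Keq = 1.103 ⇒ Q<K, forward
Step 1:
                  B         X         G
  I           3.198     5.625      8.46
  C          -1.852   -0.9261    0.9261
  E           1.346     4.699     9.386
  solve Keq expr → x = 0.9261; check Q = 1.103
Then change container volume by factor 2 (V_new/V_old).
Step 2:
                  B         X         G
  I          0.6729     2.349     4.693
  C          0.5606    0.2803   -0.2803
  E           1.233      2.63     4.413
  solve Keq expr → x = -0.2803; check Q = 1.103

Direction: reverse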